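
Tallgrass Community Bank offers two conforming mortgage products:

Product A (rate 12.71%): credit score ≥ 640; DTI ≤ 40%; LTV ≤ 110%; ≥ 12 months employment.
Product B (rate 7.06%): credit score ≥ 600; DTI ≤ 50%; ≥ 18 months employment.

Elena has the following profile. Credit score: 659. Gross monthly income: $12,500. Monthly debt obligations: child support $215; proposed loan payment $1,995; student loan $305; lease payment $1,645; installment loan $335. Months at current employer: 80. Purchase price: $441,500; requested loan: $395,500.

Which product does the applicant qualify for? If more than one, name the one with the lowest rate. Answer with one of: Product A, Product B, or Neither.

Total debts = (215 + 1,995 + 305 + 1,645 + 335) = 4,495; DTI = 4,495/12,500 = 36%.
LTV = 395,500/441,500 = 89.6%.
Product A: score 659 ≥ 640; DTI 36% ≤ 40%; LTV 89.6% ≤ 110%; employment 80 ≥ 12 mo → qualifies.
Product B: score 659 ≥ 600; DTI 36% ≤ 50%; employment 80 ≥ 18 mo → qualifies.
Qualifying: Product A, Product B. Lowest rate is 7.06% → Product B.

Product B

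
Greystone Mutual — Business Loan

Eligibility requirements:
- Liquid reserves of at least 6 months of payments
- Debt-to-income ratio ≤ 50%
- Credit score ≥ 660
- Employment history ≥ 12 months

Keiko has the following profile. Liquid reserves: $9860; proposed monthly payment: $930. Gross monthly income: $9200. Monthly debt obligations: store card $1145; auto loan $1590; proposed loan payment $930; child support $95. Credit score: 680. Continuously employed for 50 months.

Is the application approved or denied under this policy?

Approved

Liquid reserves cover 9,860/930 = 10.6 months — ≥ 6 required
Total monthly debts = (1,145 + 1,590 + 930 + 95) = 3,760. Debt-to-income = 3,760/9,200 = 40.9% — meets 50% limit
Credit score 680 ≥ 660 (meets)
Employment 50 ≥ 12 months
All criteria satisfied.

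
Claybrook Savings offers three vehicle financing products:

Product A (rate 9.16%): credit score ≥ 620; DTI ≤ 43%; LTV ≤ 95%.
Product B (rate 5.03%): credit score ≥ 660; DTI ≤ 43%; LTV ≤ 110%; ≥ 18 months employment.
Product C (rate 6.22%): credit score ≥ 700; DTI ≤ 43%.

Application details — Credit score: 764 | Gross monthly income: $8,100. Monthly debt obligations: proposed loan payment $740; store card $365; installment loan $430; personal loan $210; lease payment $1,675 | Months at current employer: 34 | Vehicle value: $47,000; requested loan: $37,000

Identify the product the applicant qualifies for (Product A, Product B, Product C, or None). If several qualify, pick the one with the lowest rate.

Total debts = (740 + 365 + 430 + 210 + 1,675) = 3,420; DTI = 3,420/8,100 = 42.2%.
LTV = 37,000/47,000 = 78.7%.
Product A: score 764 ≥ 620; DTI 42.2% ≤ 43%; LTV 78.7% ≤ 95% → qualifies.
Product B: score 764 ≥ 660; DTI 42.2% ≤ 43%; LTV 78.7% ≤ 110%; employment 34 ≥ 18 mo → qualifies.
Product C: score 764 ≥ 700; DTI 42.2% ≤ 43% → qualifies.
Qualifying: Product A, Product B, Product C. Lowest rate is 5.03% → Product B.

Product B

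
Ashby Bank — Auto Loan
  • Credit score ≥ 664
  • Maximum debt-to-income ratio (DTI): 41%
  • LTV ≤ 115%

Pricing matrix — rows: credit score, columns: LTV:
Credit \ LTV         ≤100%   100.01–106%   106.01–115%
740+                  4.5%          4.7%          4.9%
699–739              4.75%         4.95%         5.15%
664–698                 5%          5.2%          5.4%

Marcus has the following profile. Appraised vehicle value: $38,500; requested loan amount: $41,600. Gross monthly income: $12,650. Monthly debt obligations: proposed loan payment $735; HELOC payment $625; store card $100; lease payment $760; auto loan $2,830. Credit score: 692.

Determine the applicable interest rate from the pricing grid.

5.4%

Credit score 692 ≥ 664; Total monthly debts = (735 + 625 + 100 + 760 + 2,830) = 5,050. Debt-to-income = 5,050/12,650 = 39.9% — meets 41% limit
LTV: 41,600 ÷ 38,500 = 108.1%, within 115% cap
Row: 692 falls in 664–698. Column: 108.1% falls in 106.01–115%. Rate = 5.4%.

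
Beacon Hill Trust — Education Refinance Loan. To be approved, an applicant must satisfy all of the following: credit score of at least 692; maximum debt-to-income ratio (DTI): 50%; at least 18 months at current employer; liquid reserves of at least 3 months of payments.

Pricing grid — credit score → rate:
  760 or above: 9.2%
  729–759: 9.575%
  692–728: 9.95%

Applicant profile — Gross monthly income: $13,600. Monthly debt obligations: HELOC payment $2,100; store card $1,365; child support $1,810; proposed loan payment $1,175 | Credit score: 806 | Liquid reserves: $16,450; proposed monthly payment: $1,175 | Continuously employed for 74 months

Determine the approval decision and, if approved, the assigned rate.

Credit score 806 ≥ 692 (meets minimum)
Employment 74 ≥ 18 months
Reserves = 16,450/1,175 = 14.0 months ≥ 3
Total monthly debts = (2,100 + 1,365 + 1,810 + 1,175) = 6,450. DTI: 6,450 ÷ 13,600 = 47.4%, within the 50% cap
All requirements met. Score 806 falls in the 760 or above tier → 9.2%.

Approved at 9.2%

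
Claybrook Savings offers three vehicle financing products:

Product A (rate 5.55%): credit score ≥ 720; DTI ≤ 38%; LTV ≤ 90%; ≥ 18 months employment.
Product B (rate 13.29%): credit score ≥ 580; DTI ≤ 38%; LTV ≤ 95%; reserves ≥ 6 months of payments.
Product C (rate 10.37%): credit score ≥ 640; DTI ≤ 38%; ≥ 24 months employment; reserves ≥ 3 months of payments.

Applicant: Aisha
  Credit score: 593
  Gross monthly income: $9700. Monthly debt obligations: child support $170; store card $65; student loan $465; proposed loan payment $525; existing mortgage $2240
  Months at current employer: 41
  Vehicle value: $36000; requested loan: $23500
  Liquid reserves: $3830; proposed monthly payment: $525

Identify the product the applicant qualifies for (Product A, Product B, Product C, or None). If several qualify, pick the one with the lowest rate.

Total debts = (170 + 65 + 465 + 525 + 2,240) = 3,465; DTI = 3,465/9,700 = 35.7%.
LTV = 23,500/36,000 = 65.3%.
Reserves = 3,830/525 = 7.3 months.
Product A: score 593 < 720; DTI 35.7% ≤ 38%; LTV 65.3% ≤ 90%; employment 41 ≥ 18 mo → does not qualify.
Product B: score 593 ≥ 580; DTI 35.7% ≤ 38%; LTV 65.3% ≤ 95%; reserves 7.3 ≥ 6 mo → qualifies.
Product C: score 593 < 640; DTI 35.7% ≤ 38%; employment 41 ≥ 24 mo; reserves 7.3 ≥ 3 mo → does not qualify.

Product B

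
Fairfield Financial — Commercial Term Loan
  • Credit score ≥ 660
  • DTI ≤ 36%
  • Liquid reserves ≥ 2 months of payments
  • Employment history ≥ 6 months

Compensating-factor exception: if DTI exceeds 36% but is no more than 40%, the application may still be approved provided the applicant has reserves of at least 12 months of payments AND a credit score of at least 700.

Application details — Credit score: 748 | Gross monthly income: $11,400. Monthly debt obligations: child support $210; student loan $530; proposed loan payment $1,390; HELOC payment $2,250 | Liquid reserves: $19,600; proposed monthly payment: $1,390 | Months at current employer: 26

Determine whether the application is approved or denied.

Approved

Credit score 748 ≥ 660 (meets base)
Total debts = (210 + 530 + 1,390 + 2,250) = 4,380. DTI = 4,380/11,400 = 38.4% > 36% — standard DTI limit exceeded.
Liquid reserves cover 19,600/1,390 = 14.1 months — ≥ 2 required
Employment 26 ≥ 6 months
38.4% falls in the override range (36%–40%), so the compensating-factor test applies.
Reserves 14.1 ≥ 12 months; credit score 748 ≥ 700.
Both compensating conditions met → exception applies.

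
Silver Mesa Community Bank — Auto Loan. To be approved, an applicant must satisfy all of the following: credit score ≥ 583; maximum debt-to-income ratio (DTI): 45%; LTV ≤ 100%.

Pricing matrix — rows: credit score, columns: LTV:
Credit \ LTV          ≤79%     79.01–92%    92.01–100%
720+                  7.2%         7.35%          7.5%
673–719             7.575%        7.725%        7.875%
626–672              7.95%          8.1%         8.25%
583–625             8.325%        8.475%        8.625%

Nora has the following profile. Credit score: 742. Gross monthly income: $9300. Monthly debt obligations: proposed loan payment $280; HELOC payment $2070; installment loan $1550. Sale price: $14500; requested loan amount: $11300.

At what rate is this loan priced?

Credit score 742 ≥ 583; Total monthly debts = (280 + 2,070 + 1,550) = 3,900. DTI = 3,900/9,300 = 41.9% ≤ 45%
LTV: 11,300 ÷ 14,500 = 77.9%, within 100% cap
Score 742 is in the 720+ band; LTV 77.9% is in the ≤79% band → 7.2%.

7.2%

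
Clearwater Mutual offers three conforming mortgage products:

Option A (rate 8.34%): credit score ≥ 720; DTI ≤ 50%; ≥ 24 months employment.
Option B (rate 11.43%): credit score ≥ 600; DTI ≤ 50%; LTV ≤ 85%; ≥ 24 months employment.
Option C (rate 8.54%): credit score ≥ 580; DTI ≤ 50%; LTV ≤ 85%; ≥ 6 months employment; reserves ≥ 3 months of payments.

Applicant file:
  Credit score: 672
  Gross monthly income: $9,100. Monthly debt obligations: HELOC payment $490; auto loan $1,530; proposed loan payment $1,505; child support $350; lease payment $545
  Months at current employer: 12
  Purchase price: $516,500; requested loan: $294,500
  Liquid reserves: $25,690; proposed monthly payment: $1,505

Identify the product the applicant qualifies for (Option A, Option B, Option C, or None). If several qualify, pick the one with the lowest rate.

Option C

Total debts = (490 + 1,530 + 1,505 + 350 + 545) = 4,420; DTI = 4,420/9,100 = 48.6%.
LTV = 294,500/516,500 = 57%.
Reserves = 25,690/1,505 = 17.1 months.
Option A: score 672 < 720; DTI 48.6% ≤ 50%; employment 12 < 24 mo → does not qualify.
Option B: score 672 ≥ 600; DTI 48.6% ≤ 50%; LTV 57% ≤ 85%; employment 12 < 24 mo → does not qualify.
Option C: score 672 ≥ 580; DTI 48.6% ≤ 50%; LTV 57% ≤ 85%; employment 12 ≥ 6 mo; reserves 17.1 ≥ 3 mo → qualifies.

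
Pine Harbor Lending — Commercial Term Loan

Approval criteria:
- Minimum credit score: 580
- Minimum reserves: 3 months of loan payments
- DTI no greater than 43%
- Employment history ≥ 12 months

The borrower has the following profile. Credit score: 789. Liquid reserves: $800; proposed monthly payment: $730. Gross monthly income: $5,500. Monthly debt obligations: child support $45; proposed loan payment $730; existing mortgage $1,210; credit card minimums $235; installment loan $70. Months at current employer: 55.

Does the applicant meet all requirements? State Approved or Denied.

Credit score 789 ≥ 580 (meets)
Reserves = 800/730 = 1.1 months < 3
Total monthly debts = (45 + 730 + 1,210 + 235 + 70) = 2,290. Debt-to-income = 2,290/5,500 = 41.6% — meets 43% limit
Employment 55 ≥ 12 months
Fails on reserves.

Denied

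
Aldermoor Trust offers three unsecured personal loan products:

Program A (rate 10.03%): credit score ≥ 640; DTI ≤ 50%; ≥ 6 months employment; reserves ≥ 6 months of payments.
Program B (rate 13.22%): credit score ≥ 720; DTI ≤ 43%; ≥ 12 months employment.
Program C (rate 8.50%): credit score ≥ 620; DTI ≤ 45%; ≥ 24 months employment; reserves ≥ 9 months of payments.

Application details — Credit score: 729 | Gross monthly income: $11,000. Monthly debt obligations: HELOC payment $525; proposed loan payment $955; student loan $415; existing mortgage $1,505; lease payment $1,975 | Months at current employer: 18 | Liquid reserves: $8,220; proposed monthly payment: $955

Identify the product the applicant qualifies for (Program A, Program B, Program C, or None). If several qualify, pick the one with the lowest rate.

Program A

Total debts = (525 + 955 + 415 + 1,505 + 1,975) = 5,375; DTI = 5,375/11,000 = 48.9%.
Reserves = 8,220/955 = 8.6 months.
Program A: score 729 ≥ 640; DTI 48.9% ≤ 50%; employment 18 ≥ 6 mo; reserves 8.6 ≥ 6 mo → qualifies.
Program B: score 729 ≥ 720; DTI 48.9% > 43%; employment 18 ≥ 12 mo → does not qualify.
Program C: score 729 ≥ 620; DTI 48.9% > 45%; employment 18 < 24 mo; reserves 8.6 < 9 mo → does not qualify.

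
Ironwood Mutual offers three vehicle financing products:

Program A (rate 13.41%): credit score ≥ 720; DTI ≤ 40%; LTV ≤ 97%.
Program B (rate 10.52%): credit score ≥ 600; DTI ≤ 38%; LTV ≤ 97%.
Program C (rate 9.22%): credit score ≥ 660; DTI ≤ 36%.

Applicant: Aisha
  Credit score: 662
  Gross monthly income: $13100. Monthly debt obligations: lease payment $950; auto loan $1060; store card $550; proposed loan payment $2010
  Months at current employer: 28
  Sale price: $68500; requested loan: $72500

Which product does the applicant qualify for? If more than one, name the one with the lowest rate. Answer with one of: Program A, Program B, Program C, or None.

Program C

Total debts = (950 + 1,060 + 550 + 2,010) = 4,570; DTI = 4,570/13,100 = 34.9%.
LTV = 72,500/68,500 = 105.8%.
Program A: score 662 < 720; DTI 34.9% ≤ 40%; LTV 105.8% > 97% → does not qualify.
Program B: score 662 ≥ 600; DTI 34.9% ≤ 38%; LTV 105.8% > 97% → does not qualify.
Program C: score 662 ≥ 660; DTI 34.9% ≤ 36% → qualifies.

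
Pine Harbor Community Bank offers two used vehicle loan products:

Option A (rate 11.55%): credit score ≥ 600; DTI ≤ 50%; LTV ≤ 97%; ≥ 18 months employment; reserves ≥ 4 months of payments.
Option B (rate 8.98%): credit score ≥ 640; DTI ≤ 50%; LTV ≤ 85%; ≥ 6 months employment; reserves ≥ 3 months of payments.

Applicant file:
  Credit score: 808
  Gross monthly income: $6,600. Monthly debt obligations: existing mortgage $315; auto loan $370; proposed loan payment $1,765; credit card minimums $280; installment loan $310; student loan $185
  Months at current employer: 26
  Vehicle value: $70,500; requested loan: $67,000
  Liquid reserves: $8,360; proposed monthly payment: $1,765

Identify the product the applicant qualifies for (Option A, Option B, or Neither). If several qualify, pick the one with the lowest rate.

Total debts = (315 + 370 + 1,765 + 280 + 310 + 185) = 3,225; DTI = 3,225/6,600 = 48.9%.
LTV = 67,000/70,500 = 95%.
Reserves = 8,360/1,765 = 4.7 months.
Option A: score 808 ≥ 600; DTI 48.9% ≤ 50%; LTV 95% ≤ 97%; employment 26 ≥ 18 mo; reserves 4.7 ≥ 4 mo → qualifies.
Option B: score 808 ≥ 640; DTI 48.9% ≤ 50%; LTV 95% > 85%; employment 26 ≥ 6 mo; reserves 4.7 ≥ 3 mo → does not qualify.

Option A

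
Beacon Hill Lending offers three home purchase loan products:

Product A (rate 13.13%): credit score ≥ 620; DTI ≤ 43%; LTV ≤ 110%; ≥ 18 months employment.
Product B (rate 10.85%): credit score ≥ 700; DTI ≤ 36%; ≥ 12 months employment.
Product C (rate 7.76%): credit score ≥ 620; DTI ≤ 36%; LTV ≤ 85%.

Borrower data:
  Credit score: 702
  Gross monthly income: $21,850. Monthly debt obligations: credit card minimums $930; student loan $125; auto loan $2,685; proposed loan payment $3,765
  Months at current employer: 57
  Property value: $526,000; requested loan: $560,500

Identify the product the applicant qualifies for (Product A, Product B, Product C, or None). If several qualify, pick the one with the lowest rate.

Total debts = (930 + 125 + 2,685 + 3,765) = 7,505; DTI = 7,505/21,850 = 34.3%.
LTV = 560,500/526,000 = 106.6%.
Product A: score 702 ≥ 620; DTI 34.3% ≤ 43%; LTV 106.6% ≤ 110%; employment 57 ≥ 18 mo → qualifies.
Product B: score 702 ≥ 700; DTI 34.3% ≤ 36%; employment 57 ≥ 12 mo → qualifies.
Product C: score 702 ≥ 620; DTI 34.3% ≤ 36%; LTV 106.6% > 85% → does not qualify.
Qualifying: Product A, Product B. Lowest rate is 10.85% → Product B.

Product B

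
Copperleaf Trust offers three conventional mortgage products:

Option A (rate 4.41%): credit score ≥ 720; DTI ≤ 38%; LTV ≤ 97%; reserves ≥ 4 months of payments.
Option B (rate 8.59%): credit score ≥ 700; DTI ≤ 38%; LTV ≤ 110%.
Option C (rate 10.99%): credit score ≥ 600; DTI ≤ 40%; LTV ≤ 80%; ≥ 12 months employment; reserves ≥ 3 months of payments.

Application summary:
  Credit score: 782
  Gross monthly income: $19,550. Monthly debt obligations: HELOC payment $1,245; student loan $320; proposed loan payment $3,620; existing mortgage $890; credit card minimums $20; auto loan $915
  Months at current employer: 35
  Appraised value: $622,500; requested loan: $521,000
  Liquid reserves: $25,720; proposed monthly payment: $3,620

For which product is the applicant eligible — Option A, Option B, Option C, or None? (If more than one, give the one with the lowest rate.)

Total debts = (1,245 + 320 + 3,620 + 890 + 20 + 915) = 7,010; DTI = 7,010/19,550 = 35.9%.
LTV = 521,000/622,500 = 83.7%.
Reserves = 25,720/3,620 = 7.1 months.
Option A: score 782 ≥ 720; DTI 35.9% ≤ 38%; LTV 83.7% ≤ 97%; reserves 7.1 ≥ 4 mo → qualifies.
Option B: score 782 ≥ 700; DTI 35.9% ≤ 38%; LTV 83.7% ≤ 110% → qualifies.
Option C: score 782 ≥ 600; DTI 35.9% ≤ 40%; LTV 83.7% > 80%; employment 35 ≥ 12 mo; reserves 7.1 ≥ 3 mo → does not qualify.
Qualifying: Option A, Option B. Lowest rate is 4.41% → Option A.

Option A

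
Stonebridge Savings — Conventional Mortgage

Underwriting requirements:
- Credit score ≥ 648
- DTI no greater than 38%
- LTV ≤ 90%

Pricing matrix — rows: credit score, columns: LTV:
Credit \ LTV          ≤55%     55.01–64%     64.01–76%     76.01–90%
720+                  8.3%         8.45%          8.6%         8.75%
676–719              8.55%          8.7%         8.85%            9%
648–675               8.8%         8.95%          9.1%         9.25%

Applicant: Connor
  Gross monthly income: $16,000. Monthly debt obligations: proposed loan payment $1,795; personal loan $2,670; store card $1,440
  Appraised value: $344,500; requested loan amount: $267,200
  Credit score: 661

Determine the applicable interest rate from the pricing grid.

9.25%

Credit score 661 ≥ 648; Total monthly debts = (1,795 + 2,670 + 1,440) = 5,905. Debt-to-income = 5,905/16,000 = 36.9% — meets 38% limit
LTV: 267,200 ÷ 344,500 = 77.6%, within 90% cap
Row: 661 falls in 648–675. Column: 77.6% falls in 76.01–90%. Rate = 9.25%.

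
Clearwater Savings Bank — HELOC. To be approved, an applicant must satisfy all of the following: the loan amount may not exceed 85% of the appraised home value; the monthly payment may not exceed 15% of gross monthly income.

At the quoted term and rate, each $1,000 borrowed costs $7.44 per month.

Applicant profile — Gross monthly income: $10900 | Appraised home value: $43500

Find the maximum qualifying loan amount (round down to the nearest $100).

Payment cap: 15% × $10,900 = $1,635/month.
At $7.44 per $1,000, that supports 1,635/7.44 × 1,000 ≈ $219,758 → $219,700.
LTV cap: 85% × $43,500 = $36,975 → $36,900.
Binding constraint: loan-to-value.

$36,900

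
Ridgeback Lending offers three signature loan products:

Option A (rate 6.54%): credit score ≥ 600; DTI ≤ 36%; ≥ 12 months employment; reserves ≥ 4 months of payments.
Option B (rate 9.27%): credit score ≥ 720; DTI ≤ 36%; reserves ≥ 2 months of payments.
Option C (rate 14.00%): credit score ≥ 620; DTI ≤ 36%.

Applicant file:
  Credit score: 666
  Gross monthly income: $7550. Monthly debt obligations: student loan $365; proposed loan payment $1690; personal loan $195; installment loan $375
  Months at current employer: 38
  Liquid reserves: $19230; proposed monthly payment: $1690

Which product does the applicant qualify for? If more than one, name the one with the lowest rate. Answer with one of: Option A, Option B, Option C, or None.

Option A

Total debts = (365 + 1,690 + 195 + 375) = 2,625; DTI = 2,625/7,550 = 34.8%.
Reserves = 19,230/1,690 = 11.4 months.
Option A: score 666 ≥ 600; DTI 34.8% ≤ 36%; employment 38 ≥ 12 mo; reserves 11.4 ≥ 4 mo → qualifies.
Option B: score 666 < 720; DTI 34.8% ≤ 36%; reserves 11.4 ≥ 2 mo → does not qualify.
Option C: score 666 ≥ 620; DTI 34.8% ≤ 36% → qualifies.
Qualifying: Option A, Option C. Lowest rate is 6.54% → Option A.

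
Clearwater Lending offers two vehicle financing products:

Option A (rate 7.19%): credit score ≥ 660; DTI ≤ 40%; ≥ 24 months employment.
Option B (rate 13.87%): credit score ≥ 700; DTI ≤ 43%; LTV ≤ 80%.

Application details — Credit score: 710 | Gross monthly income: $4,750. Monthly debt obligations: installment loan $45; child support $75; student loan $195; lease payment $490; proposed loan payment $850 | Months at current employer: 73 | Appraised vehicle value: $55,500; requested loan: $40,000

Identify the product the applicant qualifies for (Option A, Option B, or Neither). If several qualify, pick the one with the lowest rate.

Total debts = (45 + 75 + 195 + 490 + 850) = 1,655; DTI = 1,655/4,750 = 34.8%.
LTV = 40,000/55,500 = 72.1%.
Option A: score 710 ≥ 660; DTI 34.8% ≤ 40%; employment 73 ≥ 24 mo → qualifies.
Option B: score 710 ≥ 700; DTI 34.8% ≤ 43%; LTV 72.1% ≤ 80% → qualifies.
Qualifying: Option A, Option B. Lowest rate is 7.19% → Option A.

Option A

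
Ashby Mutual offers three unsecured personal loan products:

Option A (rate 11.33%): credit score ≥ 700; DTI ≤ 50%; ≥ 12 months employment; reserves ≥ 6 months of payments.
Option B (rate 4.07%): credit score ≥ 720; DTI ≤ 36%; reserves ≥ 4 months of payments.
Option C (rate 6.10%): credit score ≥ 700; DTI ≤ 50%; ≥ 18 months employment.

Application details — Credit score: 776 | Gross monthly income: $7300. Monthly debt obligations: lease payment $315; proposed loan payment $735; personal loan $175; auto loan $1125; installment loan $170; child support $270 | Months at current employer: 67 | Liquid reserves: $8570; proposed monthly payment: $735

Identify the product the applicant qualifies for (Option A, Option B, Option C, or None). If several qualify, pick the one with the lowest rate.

Option C

Total debts = (315 + 735 + 175 + 1,125 + 170 + 270) = 2,790; DTI = 2,790/7,300 = 38.2%.
Reserves = 8,570/735 = 11.7 months.
Option A: score 776 ≥ 700; DTI 38.2% ≤ 50%; employment 67 ≥ 12 mo; reserves 11.7 ≥ 6 mo → qualifies.
Option B: score 776 ≥ 720; DTI 38.2% > 36%; reserves 11.7 ≥ 4 mo → does not qualify.
Option C: score 776 ≥ 700; DTI 38.2% ≤ 50%; employment 67 ≥ 18 mo → qualifies.
Qualifying: Option A, Option C. Lowest rate is 6.10% → Option C.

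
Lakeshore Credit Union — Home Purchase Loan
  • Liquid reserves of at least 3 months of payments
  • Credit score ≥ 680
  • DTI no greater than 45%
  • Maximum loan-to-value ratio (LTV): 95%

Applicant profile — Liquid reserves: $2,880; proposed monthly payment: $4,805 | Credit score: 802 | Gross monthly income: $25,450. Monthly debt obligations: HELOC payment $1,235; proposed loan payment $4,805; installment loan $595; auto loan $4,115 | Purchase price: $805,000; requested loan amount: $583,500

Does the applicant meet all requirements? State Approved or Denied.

Reserves: 2,880 ÷ 4,805 = 0.6 months (below 3-month minimum)
Credit score 802 ≥ 680 (meets)
Total monthly debts = (1,235 + 4,805 + 595 + 4,115) = 10,750. Debt-to-income = 10,750/25,450 = 42.2% — meets 45% limit
Loan-to-value = 583,500/805,000 = 72.5% — pass (95% max)
Fails on reserves.

Denied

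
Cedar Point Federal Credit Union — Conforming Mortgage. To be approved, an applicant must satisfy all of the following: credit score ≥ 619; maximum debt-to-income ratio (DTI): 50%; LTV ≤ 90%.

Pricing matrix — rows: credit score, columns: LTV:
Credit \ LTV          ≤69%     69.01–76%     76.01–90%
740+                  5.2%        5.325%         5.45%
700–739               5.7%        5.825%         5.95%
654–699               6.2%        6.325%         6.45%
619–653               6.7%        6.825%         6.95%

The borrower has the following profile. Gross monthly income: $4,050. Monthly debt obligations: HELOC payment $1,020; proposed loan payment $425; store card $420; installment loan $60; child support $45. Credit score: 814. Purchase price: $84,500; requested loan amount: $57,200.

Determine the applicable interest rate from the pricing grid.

Credit score 814 ≥ 619; Total monthly debts = (1,020 + 425 + 420 + 60 + 45) = 1,970. DTI: 1,970 ÷ 4,050 = 48.6%, within the 50% cap
Loan-to-value = 57,200/84,500 = 67.7% — pass (90% max)
Score 814 is in the 740+ band; LTV 67.7% is in the ≤69% band → 5.2%.

5.2%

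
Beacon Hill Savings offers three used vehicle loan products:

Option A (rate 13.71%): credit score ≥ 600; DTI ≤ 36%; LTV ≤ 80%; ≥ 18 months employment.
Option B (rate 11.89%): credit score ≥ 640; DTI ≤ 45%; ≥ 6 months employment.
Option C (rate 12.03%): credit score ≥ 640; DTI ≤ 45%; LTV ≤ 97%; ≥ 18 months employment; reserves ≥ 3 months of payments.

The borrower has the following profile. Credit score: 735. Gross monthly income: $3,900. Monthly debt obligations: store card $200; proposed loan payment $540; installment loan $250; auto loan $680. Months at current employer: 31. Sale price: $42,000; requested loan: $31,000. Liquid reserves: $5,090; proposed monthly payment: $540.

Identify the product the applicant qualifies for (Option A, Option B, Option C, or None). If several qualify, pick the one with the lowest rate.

Total debts = (200 + 540 + 250 + 680) = 1,670; DTI = 1,670/3,900 = 42.8%.
LTV = 31,000/42,000 = 73.8%.
Reserves = 5,090/540 = 9.4 months.
Option A: score 735 ≥ 600; DTI 42.8% > 36%; LTV 73.8% ≤ 80%; employment 31 ≥ 18 mo → does not qualify.
Option B: score 735 ≥ 640; DTI 42.8% ≤ 45%; employment 31 ≥ 6 mo → qualifies.
Option C: score 735 ≥ 640; DTI 42.8% ≤ 45%; LTV 73.8% ≤ 97%; employment 31 ≥ 18 mo; reserves 9.4 ≥ 3 mo → qualifies.
Qualifying: Option B, Option C. Lowest rate is 11.89% → Option B.

Option B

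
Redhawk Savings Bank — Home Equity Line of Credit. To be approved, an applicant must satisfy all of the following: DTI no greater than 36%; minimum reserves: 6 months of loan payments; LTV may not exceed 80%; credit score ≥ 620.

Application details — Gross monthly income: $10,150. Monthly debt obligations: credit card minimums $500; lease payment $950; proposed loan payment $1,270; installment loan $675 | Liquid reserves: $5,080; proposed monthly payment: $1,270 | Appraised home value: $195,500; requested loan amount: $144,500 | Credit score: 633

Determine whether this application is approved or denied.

Total monthly debts = (500 + 950 + 1,270 + 675) = 3,395. DTI = 3,395/10,150 = 33.4% ≤ 36%
Reserves: 5,080 ÷ 1,270 = 4.0 months (below 6-month minimum)
LTV = 144,500/195,500 = 73.9% ≤ 80%
Credit score 633 ≥ 620 (meets)
Fails on reserves.

Denied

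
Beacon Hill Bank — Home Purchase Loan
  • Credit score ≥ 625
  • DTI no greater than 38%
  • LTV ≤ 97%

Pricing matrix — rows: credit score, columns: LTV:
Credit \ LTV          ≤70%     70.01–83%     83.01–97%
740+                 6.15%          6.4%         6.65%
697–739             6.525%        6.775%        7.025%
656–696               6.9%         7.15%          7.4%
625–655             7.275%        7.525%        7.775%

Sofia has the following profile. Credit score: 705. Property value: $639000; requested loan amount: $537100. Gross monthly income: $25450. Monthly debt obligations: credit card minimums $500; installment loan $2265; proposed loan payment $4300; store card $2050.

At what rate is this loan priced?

7.025%

Credit score 705 ≥ 625; Total monthly debts = (500 + 2,265 + 4,300 + 2,050) = 9,115. Debt-to-income = 9,115/25,450 = 35.8% — meets 38% limit
LTV = 537,100/639,000 = 84.1% ≤ 97%
Row: 705 falls in 697–739. Column: 84.1% falls in 83.01–97%. Rate = 7.025%.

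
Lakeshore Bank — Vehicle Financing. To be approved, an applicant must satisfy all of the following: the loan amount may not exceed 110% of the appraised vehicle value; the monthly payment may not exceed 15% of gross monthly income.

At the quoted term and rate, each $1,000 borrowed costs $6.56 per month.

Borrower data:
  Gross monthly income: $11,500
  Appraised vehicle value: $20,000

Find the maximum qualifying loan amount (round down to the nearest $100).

$22,000

Payment cap: 15% × $11,500 = $1,725/month.
At $6.56 per $1,000, that supports 1,725/6.56 × 1,000 ≈ $262,957 → $262,900.
LTV cap: 110% × $20,000 = $22,000 → $22,000.
Binding constraint: loan-to-value.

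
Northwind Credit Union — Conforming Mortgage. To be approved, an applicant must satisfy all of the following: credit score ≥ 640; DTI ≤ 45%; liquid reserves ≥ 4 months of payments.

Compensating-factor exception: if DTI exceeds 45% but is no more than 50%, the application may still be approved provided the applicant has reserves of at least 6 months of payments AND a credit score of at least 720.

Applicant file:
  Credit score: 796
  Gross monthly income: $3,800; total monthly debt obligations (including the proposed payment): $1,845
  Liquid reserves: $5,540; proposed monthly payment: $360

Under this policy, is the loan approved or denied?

Approved

Credit score 796 ≥ 640 (meets base)
DTI: 1,845 ÷ 3,800 = 48.6%, over the 45% base limit.
Liquid reserves cover 5,540/360 = 15.4 months — ≥ 4 required
48.6% falls in the override range (45%–50%), so the compensating-factor test applies.
Override check — reserves: 15.4 mo (ok); score: 796 (ok).
Both compensating conditions met → exception applies.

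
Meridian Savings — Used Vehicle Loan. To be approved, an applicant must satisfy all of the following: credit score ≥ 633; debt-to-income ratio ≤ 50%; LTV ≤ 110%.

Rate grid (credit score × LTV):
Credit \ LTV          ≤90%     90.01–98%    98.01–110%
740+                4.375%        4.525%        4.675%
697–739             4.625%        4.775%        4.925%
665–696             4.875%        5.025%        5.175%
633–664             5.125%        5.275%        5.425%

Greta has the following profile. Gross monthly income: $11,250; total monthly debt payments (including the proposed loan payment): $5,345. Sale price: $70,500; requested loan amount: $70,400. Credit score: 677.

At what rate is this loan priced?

Credit score 677 ≥ 633; DTI = 5,345/11,250 = 47.5% ≤ 50%
LTV: 70,400 ÷ 70,500 = 99.9%, within 110% cap
Credit 677 → row 665–696; LTV 99.9% → column 98.01–110%. Grid cell → 5.175%.

5.175%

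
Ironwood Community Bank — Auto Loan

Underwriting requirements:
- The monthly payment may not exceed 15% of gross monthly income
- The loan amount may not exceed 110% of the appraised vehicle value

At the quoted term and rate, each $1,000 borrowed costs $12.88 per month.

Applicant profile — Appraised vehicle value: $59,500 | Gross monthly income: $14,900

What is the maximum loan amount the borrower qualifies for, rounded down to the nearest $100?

Payment cap: 15% × $14,900 = $2,235/month.
At $12.88 per $1,000, that supports 2,235/12.88 × 1,000 ≈ $173,524 → $173,500.
LTV cap: 110% × $59,500 = $65,450 → $65,400.
Binding constraint: loan-to-value.

$65,400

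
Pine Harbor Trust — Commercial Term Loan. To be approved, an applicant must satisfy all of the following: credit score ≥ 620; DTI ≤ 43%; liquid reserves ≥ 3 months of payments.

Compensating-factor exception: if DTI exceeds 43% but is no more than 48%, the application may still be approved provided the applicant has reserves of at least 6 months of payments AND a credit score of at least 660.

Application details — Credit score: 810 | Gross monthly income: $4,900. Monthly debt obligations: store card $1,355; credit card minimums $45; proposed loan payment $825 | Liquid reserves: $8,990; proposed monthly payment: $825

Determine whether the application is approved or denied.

Approved

Credit score 810 ≥ 620 (meets base)
Total debts = (1,355 + 45 + 825) = 2,225. DTI = 2,225/4,900 = 45.4% > 43% — standard DTI limit exceeded.
Reserves = 8,990/825 = 10.9 months ≥ 3
45.4% falls in the override range (43%–48%), so the compensating-factor test applies.
Reserves 10.9 ≥ 6 months; credit score 810 ≥ 660.
Both compensating conditions met → exception applies.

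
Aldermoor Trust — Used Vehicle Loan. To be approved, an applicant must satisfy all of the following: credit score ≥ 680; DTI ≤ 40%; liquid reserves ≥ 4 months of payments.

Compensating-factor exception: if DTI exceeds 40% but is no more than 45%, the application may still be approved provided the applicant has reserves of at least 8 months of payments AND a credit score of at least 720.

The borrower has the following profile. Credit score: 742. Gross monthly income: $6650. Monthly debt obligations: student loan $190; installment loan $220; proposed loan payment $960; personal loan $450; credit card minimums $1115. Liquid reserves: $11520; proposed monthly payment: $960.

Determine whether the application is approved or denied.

Credit score 742 ≥ 680 (meets base)
Total debts = (190 + 220 + 960 + 450 + 1,115) = 2,935. DTI: 2,935 ÷ 6,650 = 44.1%, over the 40% base limit.
Reserves = 11,520/960 = 12.0 months ≥ 4
44.1% falls in the override range (40%–45%), so the compensating-factor test applies.
Reserves 12.0 ≥ 8 months; credit score 742 ≥ 720.
Both override conditions satisfied; DTI exception granted.

Approved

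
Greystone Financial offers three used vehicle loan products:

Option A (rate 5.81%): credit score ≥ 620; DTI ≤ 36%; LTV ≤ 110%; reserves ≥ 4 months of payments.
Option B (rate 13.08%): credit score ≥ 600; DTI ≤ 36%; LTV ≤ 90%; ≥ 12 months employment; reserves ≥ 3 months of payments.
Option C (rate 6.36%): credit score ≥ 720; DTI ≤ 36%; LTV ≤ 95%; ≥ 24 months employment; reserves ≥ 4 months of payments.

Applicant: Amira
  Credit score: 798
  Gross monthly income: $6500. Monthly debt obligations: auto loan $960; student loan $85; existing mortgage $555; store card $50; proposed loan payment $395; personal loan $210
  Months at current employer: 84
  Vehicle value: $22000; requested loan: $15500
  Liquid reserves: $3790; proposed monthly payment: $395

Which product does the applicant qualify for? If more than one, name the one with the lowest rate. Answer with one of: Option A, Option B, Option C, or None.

Total debts = (960 + 85 + 555 + 50 + 395 + 210) = 2,255; DTI = 2,255/6,500 = 34.7%.
LTV = 15,500/22,000 = 70.5%.
Reserves = 3,790/395 = 9.6 months.
Option A: score 798 ≥ 620; DTI 34.7% ≤ 36%; LTV 70.5% ≤ 110%; reserves 9.6 ≥ 4 mo → qualifies.
Option B: score 798 ≥ 600; DTI 34.7% ≤ 36%; LTV 70.5% ≤ 90%; employment 84 ≥ 12 mo; reserves 9.6 ≥ 3 mo → qualifies.
Option C: score 798 ≥ 720; DTI 34.7% ≤ 36%; LTV 70.5% ≤ 95%; employment 84 ≥ 24 mo; reserves 9.6 ≥ 4 mo → qualifies.
Qualifying: Option A, Option B, Option C. Lowest rate is 5.81% → Option A.

Option A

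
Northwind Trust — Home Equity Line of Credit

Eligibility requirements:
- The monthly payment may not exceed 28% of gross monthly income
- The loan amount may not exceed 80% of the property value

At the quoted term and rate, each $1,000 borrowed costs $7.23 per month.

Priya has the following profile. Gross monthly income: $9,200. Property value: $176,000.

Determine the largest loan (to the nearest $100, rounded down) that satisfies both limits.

$140,800

Payment cap: 28% × $9,200 = $2,576/month.
At $7.23 per $1,000, that supports 2,576/7.23 × 1,000 ≈ $356,293 → $356,200.
LTV cap: 80% × $176,000 = $140,800 → $140,800.
Binding constraint: loan-to-value.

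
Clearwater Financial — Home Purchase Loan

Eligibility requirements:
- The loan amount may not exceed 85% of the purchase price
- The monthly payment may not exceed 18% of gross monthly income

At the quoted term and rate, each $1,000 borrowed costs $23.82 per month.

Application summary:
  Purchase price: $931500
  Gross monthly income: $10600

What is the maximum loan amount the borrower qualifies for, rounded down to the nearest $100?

Payment cap: 18% × $10,600 = $1,908/month.
At $23.82 per $1,000, that supports 1,908/23.82 × 1,000 ≈ $80,100 → $80,100.
LTV cap: 85% × $931,500 = $791,775 → $791,700.
Binding constraint: payment-to-income.

$80,100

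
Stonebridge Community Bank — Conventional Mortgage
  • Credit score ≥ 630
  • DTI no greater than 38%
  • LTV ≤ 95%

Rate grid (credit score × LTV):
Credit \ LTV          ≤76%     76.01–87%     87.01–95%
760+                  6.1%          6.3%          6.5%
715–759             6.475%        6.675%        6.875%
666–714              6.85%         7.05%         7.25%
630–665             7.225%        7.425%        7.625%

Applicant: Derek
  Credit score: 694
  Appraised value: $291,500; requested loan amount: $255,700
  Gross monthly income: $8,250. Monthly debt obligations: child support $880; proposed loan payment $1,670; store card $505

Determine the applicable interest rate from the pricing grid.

7.25%

Credit score 694 ≥ 630; Total monthly debts = (880 + 1,670 + 505) = 3,055. Debt-to-income = 3,055/8,250 = 37% — meets 38% limit
LTV = 255,700/291,500 = 87.7% ≤ 95%
Score 694 is in the 666–714 band; LTV 87.7% is in the 87.01–95% band → 7.25%.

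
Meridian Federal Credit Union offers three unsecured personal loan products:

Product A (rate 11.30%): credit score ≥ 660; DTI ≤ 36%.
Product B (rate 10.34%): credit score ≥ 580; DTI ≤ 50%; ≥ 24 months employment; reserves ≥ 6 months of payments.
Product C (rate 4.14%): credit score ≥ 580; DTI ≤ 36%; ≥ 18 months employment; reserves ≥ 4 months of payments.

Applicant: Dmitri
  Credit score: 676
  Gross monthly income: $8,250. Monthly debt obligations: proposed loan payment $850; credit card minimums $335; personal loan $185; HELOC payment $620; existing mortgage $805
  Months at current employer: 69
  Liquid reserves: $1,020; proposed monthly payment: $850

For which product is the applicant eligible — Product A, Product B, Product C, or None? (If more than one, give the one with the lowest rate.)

Total debts = (850 + 335 + 185 + 620 + 805) = 2,795; DTI = 2,795/8,250 = 33.9%.
Reserves = 1,020/850 = 1.2 months.
Product A: score 676 ≥ 660; DTI 33.9% ≤ 36% → qualifies.
Product B: score 676 ≥ 580; DTI 33.9% ≤ 50%; employment 69 ≥ 24 mo; reserves 1.2 < 6 mo → does not qualify.
Product C: score 676 ≥ 580; DTI 33.9% ≤ 36%; employment 69 ≥ 18 mo; reserves 1.2 < 4 mo → does not qualify.

Product A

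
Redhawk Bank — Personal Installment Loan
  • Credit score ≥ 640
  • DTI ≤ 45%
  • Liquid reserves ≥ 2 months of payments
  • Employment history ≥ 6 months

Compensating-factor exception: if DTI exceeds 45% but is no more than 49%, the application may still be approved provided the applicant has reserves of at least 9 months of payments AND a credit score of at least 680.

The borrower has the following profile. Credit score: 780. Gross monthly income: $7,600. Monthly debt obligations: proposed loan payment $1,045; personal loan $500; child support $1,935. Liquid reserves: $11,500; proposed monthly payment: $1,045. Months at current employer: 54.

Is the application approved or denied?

Credit score 780 ≥ 640 (meets base)
Total debts = (1,045 + 500 + 1,935) = 3,480. DTI = 3,480/7,600 = 45.8% > 45% — standard DTI limit exceeded.
Reserves: 11,500 ÷ 1,045 = 11.0 months (meets 2-month minimum)
Employment 54 ≥ 6 months
45.8% falls in the override range (45%–49%), so the compensating-factor test applies.
Override check — reserves: 11.0 mo (ok); score: 780 (ok).
Both override conditions satisfied; DTI exception granted.

Approved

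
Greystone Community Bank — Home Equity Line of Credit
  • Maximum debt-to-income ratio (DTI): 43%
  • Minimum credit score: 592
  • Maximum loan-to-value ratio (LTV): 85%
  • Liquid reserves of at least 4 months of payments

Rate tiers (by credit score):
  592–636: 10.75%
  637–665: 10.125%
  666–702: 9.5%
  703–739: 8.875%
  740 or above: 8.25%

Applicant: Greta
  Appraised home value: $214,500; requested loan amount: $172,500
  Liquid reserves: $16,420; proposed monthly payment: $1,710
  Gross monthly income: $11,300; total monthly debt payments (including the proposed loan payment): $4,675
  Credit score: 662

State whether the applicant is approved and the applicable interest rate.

Approved at 10.125%

Credit score 662 ≥ 592 (meets minimum)
LTV = 172,500/214,500 = 80.4% ≤ 85%
Debt-to-income = 4,675/11,300 = 41.4% — meets 43% limit
Reserves = 16,420/1,710 = 9.6 months ≥ 4
All requirements met. Score 662 falls in the 637–665 tier → 10.125%.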